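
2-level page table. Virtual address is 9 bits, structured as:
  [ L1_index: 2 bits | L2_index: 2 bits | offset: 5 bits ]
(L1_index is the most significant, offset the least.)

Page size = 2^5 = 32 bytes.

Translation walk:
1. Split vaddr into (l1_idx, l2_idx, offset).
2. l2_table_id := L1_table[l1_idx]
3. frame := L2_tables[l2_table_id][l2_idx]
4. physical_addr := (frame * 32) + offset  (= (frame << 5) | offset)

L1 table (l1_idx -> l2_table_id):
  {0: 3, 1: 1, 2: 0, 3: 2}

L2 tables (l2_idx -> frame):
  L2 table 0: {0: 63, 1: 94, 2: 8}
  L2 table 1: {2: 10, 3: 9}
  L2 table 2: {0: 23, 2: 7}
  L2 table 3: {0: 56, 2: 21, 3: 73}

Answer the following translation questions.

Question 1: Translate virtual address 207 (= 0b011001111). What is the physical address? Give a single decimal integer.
Answer: 335

Derivation:
vaddr = 207 = 0b011001111
Split: l1_idx=1, l2_idx=2, offset=15
L1[1] = 1
L2[1][2] = 10
paddr = 10 * 32 + 15 = 335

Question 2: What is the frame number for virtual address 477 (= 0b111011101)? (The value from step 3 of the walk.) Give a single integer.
Answer: 7

Derivation:
vaddr = 477: l1_idx=3, l2_idx=2
L1[3] = 2; L2[2][2] = 7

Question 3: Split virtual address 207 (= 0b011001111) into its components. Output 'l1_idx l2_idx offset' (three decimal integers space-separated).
vaddr = 207 = 0b011001111
  top 2 bits -> l1_idx = 1
  next 2 bits -> l2_idx = 2
  bottom 5 bits -> offset = 15

Answer: 1 2 15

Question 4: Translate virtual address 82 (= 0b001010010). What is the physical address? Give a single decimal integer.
Answer: 690

Derivation:
vaddr = 82 = 0b001010010
Split: l1_idx=0, l2_idx=2, offset=18
L1[0] = 3
L2[3][2] = 21
paddr = 21 * 32 + 18 = 690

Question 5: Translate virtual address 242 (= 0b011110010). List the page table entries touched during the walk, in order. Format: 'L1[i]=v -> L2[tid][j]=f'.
Answer: L1[1]=1 -> L2[1][3]=9

Derivation:
vaddr = 242 = 0b011110010
Split: l1_idx=1, l2_idx=3, offset=18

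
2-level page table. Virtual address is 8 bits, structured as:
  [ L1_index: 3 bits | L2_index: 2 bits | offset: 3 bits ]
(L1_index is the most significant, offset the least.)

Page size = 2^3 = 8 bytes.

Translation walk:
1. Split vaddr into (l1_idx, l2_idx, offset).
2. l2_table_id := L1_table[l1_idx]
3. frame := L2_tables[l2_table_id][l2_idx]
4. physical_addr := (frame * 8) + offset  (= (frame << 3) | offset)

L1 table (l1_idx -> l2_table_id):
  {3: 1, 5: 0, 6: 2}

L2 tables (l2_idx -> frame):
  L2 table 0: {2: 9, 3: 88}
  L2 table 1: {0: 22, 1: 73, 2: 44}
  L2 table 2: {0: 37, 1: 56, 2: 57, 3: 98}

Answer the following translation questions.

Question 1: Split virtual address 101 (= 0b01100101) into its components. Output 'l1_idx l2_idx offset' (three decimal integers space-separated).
Answer: 3 0 5

Derivation:
vaddr = 101 = 0b01100101
  top 3 bits -> l1_idx = 3
  next 2 bits -> l2_idx = 0
  bottom 3 bits -> offset = 5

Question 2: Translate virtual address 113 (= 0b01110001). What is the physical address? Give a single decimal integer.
Answer: 353

Derivation:
vaddr = 113 = 0b01110001
Split: l1_idx=3, l2_idx=2, offset=1
L1[3] = 1
L2[1][2] = 44
paddr = 44 * 8 + 1 = 353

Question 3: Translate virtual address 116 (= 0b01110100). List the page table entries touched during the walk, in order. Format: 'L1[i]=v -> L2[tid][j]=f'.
vaddr = 116 = 0b01110100
Split: l1_idx=3, l2_idx=2, offset=4

Answer: L1[3]=1 -> L2[1][2]=44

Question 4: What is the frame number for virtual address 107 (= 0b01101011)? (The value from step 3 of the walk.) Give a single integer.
Answer: 73

Derivation:
vaddr = 107: l1_idx=3, l2_idx=1
L1[3] = 1; L2[1][1] = 73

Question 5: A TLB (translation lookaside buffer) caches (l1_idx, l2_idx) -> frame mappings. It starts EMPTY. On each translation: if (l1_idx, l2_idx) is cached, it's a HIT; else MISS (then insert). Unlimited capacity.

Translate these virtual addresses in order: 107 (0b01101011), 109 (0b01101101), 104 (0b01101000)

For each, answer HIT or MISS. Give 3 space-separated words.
vaddr=107: (3,1) not in TLB -> MISS, insert
vaddr=109: (3,1) in TLB -> HIT
vaddr=104: (3,1) in TLB -> HIT

Answer: MISS HIT HIT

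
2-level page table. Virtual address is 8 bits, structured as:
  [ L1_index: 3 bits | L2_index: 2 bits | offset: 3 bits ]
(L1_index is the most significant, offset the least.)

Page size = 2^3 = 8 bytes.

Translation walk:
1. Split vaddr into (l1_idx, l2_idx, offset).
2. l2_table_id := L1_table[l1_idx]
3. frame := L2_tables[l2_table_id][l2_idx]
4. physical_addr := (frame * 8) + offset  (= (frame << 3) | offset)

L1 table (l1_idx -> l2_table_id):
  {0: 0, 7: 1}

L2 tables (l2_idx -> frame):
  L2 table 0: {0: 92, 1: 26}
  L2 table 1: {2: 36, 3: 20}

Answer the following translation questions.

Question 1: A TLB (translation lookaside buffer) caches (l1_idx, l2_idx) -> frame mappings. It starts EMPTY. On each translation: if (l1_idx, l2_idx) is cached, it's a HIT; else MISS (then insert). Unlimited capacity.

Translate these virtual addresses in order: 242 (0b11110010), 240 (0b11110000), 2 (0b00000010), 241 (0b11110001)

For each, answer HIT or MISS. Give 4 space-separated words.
Answer: MISS HIT MISS HIT

Derivation:
vaddr=242: (7,2) not in TLB -> MISS, insert
vaddr=240: (7,2) in TLB -> HIT
vaddr=2: (0,0) not in TLB -> MISS, insert
vaddr=241: (7,2) in TLB -> HIT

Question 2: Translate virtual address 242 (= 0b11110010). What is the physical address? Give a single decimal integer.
vaddr = 242 = 0b11110010
Split: l1_idx=7, l2_idx=2, offset=2
L1[7] = 1
L2[1][2] = 36
paddr = 36 * 8 + 2 = 290

Answer: 290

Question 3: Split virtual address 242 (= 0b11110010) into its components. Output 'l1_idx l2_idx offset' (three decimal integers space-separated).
Answer: 7 2 2

Derivation:
vaddr = 242 = 0b11110010
  top 3 bits -> l1_idx = 7
  next 2 bits -> l2_idx = 2
  bottom 3 bits -> offset = 2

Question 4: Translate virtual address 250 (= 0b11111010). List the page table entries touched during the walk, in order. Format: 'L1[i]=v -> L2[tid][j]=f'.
Answer: L1[7]=1 -> L2[1][3]=20

Derivation:
vaddr = 250 = 0b11111010
Split: l1_idx=7, l2_idx=3, offset=2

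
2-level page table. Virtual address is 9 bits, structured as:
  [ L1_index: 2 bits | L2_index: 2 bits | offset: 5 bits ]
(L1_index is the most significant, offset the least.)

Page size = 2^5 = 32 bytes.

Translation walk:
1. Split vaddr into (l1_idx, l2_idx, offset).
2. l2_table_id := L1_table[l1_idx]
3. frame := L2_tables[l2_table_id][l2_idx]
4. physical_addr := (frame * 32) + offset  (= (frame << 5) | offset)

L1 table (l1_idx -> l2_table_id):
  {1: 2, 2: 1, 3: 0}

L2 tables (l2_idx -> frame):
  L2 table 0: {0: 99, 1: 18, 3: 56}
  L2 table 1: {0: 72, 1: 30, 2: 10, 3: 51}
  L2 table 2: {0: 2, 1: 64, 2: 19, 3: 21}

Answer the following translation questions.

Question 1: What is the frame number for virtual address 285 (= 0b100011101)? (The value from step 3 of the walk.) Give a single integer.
Answer: 72

Derivation:
vaddr = 285: l1_idx=2, l2_idx=0
L1[2] = 1; L2[1][0] = 72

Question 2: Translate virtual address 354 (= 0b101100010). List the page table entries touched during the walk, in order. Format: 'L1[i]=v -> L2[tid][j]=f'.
vaddr = 354 = 0b101100010
Split: l1_idx=2, l2_idx=3, offset=2

Answer: L1[2]=1 -> L2[1][3]=51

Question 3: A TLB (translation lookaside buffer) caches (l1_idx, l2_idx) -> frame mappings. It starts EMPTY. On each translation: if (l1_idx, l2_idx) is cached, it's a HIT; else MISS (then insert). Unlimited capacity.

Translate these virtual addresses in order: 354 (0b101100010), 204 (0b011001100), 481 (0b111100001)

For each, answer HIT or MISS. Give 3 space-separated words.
vaddr=354: (2,3) not in TLB -> MISS, insert
vaddr=204: (1,2) not in TLB -> MISS, insert
vaddr=481: (3,3) not in TLB -> MISS, insert

Answer: MISS MISS MISS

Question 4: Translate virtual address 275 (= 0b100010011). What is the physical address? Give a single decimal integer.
vaddr = 275 = 0b100010011
Split: l1_idx=2, l2_idx=0, offset=19
L1[2] = 1
L2[1][0] = 72
paddr = 72 * 32 + 19 = 2323

Answer: 2323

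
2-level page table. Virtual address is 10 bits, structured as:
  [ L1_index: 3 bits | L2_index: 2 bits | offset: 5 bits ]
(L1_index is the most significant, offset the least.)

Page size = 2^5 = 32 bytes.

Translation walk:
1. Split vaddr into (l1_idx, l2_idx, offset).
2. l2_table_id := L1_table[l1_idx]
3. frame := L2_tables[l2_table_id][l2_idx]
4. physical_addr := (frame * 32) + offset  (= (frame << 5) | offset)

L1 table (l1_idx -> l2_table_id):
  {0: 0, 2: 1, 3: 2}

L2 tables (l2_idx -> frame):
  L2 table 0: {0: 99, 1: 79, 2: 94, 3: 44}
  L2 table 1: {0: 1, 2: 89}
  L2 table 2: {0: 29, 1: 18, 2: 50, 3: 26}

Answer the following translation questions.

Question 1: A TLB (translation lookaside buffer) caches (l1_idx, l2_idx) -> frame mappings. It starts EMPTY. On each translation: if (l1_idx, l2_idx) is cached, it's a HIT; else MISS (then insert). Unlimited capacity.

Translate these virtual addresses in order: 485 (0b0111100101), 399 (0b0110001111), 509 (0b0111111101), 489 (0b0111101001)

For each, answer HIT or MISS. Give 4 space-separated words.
Answer: MISS MISS HIT HIT

Derivation:
vaddr=485: (3,3) not in TLB -> MISS, insert
vaddr=399: (3,0) not in TLB -> MISS, insert
vaddr=509: (3,3) in TLB -> HIT
vaddr=489: (3,3) in TLB -> HIT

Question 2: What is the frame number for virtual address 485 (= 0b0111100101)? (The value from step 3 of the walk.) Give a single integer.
Answer: 26

Derivation:
vaddr = 485: l1_idx=3, l2_idx=3
L1[3] = 2; L2[2][3] = 26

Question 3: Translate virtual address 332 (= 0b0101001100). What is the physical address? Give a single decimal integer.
vaddr = 332 = 0b0101001100
Split: l1_idx=2, l2_idx=2, offset=12
L1[2] = 1
L2[1][2] = 89
paddr = 89 * 32 + 12 = 2860

Answer: 2860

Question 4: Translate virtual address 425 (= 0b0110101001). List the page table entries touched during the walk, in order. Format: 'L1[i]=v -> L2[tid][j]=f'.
Answer: L1[3]=2 -> L2[2][1]=18

Derivation:
vaddr = 425 = 0b0110101001
Split: l1_idx=3, l2_idx=1, offset=9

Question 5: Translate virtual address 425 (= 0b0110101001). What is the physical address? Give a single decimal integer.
Answer: 585

Derivation:
vaddr = 425 = 0b0110101001
Split: l1_idx=3, l2_idx=1, offset=9
L1[3] = 2
L2[2][1] = 18
paddr = 18 * 32 + 9 = 585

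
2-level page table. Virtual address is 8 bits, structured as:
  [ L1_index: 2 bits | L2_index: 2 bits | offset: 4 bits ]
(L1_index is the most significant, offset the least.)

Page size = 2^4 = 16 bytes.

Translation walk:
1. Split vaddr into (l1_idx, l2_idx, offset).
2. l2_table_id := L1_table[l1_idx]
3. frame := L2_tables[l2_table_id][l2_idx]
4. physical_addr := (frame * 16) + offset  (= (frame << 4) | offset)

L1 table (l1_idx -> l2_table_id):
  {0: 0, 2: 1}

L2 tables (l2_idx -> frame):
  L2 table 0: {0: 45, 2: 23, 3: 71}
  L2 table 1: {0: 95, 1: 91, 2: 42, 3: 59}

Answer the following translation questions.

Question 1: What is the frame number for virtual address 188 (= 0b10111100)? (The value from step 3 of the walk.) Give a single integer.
vaddr = 188: l1_idx=2, l2_idx=3
L1[2] = 1; L2[1][3] = 59

Answer: 59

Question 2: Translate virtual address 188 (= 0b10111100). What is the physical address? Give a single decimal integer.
Answer: 956

Derivation:
vaddr = 188 = 0b10111100
Split: l1_idx=2, l2_idx=3, offset=12
L1[2] = 1
L2[1][3] = 59
paddr = 59 * 16 + 12 = 956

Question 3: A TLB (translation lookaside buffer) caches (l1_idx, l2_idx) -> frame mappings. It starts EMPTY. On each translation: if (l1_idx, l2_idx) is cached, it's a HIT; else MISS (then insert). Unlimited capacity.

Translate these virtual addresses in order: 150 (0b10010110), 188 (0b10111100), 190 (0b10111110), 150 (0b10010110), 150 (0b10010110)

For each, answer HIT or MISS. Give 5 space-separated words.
Answer: MISS MISS HIT HIT HIT

Derivation:
vaddr=150: (2,1) not in TLB -> MISS, insert
vaddr=188: (2,3) not in TLB -> MISS, insert
vaddr=190: (2,3) in TLB -> HIT
vaddr=150: (2,1) in TLB -> HIT
vaddr=150: (2,1) in TLB -> HIT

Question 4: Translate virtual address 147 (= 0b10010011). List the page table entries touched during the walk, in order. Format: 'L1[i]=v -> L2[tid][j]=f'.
vaddr = 147 = 0b10010011
Split: l1_idx=2, l2_idx=1, offset=3

Answer: L1[2]=1 -> L2[1][1]=91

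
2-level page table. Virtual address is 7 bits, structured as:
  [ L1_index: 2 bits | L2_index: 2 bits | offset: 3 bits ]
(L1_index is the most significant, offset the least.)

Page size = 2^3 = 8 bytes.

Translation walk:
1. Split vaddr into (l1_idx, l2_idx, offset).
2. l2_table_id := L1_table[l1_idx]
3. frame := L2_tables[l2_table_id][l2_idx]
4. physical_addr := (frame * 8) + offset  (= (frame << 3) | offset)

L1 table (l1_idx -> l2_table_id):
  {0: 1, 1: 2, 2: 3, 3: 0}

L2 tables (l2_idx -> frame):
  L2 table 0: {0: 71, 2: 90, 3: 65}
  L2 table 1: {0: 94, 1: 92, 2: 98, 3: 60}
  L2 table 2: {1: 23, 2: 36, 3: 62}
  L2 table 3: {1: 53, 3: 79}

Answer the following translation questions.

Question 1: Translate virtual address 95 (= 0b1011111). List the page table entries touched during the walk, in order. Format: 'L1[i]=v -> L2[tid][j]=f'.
Answer: L1[2]=3 -> L2[3][3]=79

Derivation:
vaddr = 95 = 0b1011111
Split: l1_idx=2, l2_idx=3, offset=7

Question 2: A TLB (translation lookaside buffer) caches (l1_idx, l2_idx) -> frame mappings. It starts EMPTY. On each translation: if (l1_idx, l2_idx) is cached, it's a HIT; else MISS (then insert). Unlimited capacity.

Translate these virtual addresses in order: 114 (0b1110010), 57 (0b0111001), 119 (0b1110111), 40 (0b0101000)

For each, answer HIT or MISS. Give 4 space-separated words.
Answer: MISS MISS HIT MISS

Derivation:
vaddr=114: (3,2) not in TLB -> MISS, insert
vaddr=57: (1,3) not in TLB -> MISS, insert
vaddr=119: (3,2) in TLB -> HIT
vaddr=40: (1,1) not in TLB -> MISS, insert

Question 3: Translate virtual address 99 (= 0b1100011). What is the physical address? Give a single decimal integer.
vaddr = 99 = 0b1100011
Split: l1_idx=3, l2_idx=0, offset=3
L1[3] = 0
L2[0][0] = 71
paddr = 71 * 8 + 3 = 571

Answer: 571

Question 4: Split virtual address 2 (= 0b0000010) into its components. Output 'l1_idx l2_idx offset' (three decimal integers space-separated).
Answer: 0 0 2

Derivation:
vaddr = 2 = 0b0000010
  top 2 bits -> l1_idx = 0
  next 2 bits -> l2_idx = 0
  bottom 3 bits -> offset = 2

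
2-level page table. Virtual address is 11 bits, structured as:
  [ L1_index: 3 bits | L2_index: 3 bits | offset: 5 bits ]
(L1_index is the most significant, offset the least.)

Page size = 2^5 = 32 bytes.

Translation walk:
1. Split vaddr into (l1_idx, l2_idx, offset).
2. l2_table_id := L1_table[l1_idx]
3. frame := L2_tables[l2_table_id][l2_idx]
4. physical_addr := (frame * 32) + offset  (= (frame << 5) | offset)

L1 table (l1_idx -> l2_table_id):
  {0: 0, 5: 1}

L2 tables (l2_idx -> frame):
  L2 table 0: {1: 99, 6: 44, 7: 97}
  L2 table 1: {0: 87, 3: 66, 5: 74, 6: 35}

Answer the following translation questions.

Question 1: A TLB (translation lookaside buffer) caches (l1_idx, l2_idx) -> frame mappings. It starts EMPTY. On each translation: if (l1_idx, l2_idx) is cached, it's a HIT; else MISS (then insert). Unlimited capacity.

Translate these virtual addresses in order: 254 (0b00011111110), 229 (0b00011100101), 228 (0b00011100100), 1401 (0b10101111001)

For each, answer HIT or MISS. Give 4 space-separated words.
vaddr=254: (0,7) not in TLB -> MISS, insert
vaddr=229: (0,7) in TLB -> HIT
vaddr=228: (0,7) in TLB -> HIT
vaddr=1401: (5,3) not in TLB -> MISS, insert

Answer: MISS HIT HIT MISS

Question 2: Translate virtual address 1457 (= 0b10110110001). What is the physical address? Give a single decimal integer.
vaddr = 1457 = 0b10110110001
Split: l1_idx=5, l2_idx=5, offset=17
L1[5] = 1
L2[1][5] = 74
paddr = 74 * 32 + 17 = 2385

Answer: 2385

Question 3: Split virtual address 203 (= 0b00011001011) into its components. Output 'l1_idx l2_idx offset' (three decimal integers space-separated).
vaddr = 203 = 0b00011001011
  top 3 bits -> l1_idx = 0
  next 3 bits -> l2_idx = 6
  bottom 5 bits -> offset = 11

Answer: 0 6 11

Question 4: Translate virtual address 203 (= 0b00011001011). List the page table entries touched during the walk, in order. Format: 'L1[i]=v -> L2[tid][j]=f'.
Answer: L1[0]=0 -> L2[0][6]=44

Derivation:
vaddr = 203 = 0b00011001011
Split: l1_idx=0, l2_idx=6, offset=11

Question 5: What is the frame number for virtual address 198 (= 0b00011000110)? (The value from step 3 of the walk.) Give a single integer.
vaddr = 198: l1_idx=0, l2_idx=6
L1[0] = 0; L2[0][6] = 44

Answer: 44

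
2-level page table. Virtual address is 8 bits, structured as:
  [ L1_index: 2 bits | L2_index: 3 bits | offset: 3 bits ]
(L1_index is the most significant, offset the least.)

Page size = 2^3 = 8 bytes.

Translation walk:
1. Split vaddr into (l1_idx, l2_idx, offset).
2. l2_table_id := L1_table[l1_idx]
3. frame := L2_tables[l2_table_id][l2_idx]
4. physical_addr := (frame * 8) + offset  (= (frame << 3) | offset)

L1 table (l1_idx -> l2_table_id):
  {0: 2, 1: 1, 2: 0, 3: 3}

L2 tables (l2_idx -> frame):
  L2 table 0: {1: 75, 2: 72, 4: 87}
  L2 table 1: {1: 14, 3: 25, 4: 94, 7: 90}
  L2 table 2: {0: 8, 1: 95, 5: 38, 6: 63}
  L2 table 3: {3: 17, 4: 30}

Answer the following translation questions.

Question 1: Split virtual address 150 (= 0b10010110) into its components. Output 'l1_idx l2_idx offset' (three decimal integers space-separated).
vaddr = 150 = 0b10010110
  top 2 bits -> l1_idx = 2
  next 3 bits -> l2_idx = 2
  bottom 3 bits -> offset = 6

Answer: 2 2 6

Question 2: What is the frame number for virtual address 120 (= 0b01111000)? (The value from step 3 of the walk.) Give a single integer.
Answer: 90

Derivation:
vaddr = 120: l1_idx=1, l2_idx=7
L1[1] = 1; L2[1][7] = 90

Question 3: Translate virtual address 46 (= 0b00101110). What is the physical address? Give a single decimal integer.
Answer: 310

Derivation:
vaddr = 46 = 0b00101110
Split: l1_idx=0, l2_idx=5, offset=6
L1[0] = 2
L2[2][5] = 38
paddr = 38 * 8 + 6 = 310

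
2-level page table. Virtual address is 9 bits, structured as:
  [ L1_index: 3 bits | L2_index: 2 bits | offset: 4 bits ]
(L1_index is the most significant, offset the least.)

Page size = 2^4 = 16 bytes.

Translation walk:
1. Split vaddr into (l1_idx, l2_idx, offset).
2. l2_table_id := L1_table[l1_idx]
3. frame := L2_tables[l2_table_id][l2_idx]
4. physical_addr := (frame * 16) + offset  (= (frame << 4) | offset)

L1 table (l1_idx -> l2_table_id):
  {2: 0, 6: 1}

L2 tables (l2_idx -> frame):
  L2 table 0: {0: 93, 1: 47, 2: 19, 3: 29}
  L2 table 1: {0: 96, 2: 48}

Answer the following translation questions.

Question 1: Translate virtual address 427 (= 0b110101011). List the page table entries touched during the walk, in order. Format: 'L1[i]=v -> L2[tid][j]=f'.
Answer: L1[6]=1 -> L2[1][2]=48

Derivation:
vaddr = 427 = 0b110101011
Split: l1_idx=6, l2_idx=2, offset=11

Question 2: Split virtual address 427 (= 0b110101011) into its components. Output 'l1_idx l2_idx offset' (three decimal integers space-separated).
Answer: 6 2 11

Derivation:
vaddr = 427 = 0b110101011
  top 3 bits -> l1_idx = 6
  next 2 bits -> l2_idx = 2
  bottom 4 bits -> offset = 11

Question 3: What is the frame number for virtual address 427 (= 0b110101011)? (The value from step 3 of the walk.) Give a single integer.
Answer: 48

Derivation:
vaddr = 427: l1_idx=6, l2_idx=2
L1[6] = 1; L2[1][2] = 48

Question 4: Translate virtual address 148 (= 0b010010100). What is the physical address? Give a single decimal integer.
vaddr = 148 = 0b010010100
Split: l1_idx=2, l2_idx=1, offset=4
L1[2] = 0
L2[0][1] = 47
paddr = 47 * 16 + 4 = 756

Answer: 756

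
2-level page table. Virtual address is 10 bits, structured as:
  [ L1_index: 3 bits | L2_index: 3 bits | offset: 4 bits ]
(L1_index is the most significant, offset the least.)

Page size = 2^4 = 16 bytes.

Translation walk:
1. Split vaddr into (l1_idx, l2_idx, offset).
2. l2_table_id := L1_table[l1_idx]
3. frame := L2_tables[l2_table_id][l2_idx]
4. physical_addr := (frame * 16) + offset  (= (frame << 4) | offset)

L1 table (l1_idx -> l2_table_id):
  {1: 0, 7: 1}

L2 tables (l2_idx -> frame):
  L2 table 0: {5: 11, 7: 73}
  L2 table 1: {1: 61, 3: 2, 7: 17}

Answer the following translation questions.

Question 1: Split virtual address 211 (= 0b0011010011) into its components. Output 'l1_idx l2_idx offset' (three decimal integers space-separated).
Answer: 1 5 3

Derivation:
vaddr = 211 = 0b0011010011
  top 3 bits -> l1_idx = 1
  next 3 bits -> l2_idx = 5
  bottom 4 bits -> offset = 3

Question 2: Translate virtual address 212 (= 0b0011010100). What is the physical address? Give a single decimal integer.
Answer: 180

Derivation:
vaddr = 212 = 0b0011010100
Split: l1_idx=1, l2_idx=5, offset=4
L1[1] = 0
L2[0][5] = 11
paddr = 11 * 16 + 4 = 180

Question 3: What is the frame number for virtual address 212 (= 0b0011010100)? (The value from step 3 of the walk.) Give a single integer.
Answer: 11

Derivation:
vaddr = 212: l1_idx=1, l2_idx=5
L1[1] = 0; L2[0][5] = 11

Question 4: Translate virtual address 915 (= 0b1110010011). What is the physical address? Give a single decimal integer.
vaddr = 915 = 0b1110010011
Split: l1_idx=7, l2_idx=1, offset=3
L1[7] = 1
L2[1][1] = 61
paddr = 61 * 16 + 3 = 979

Answer: 979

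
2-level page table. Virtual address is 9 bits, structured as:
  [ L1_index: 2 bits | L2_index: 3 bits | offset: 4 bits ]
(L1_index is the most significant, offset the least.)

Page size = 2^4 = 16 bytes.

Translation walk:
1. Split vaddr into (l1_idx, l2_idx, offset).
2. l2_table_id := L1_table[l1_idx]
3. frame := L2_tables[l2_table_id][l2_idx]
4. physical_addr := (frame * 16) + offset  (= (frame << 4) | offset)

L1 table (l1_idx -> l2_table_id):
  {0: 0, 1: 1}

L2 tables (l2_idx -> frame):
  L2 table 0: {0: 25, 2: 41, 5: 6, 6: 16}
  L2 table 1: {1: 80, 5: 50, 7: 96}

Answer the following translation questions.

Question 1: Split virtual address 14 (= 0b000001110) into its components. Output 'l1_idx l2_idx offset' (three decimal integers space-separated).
vaddr = 14 = 0b000001110
  top 2 bits -> l1_idx = 0
  next 3 bits -> l2_idx = 0
  bottom 4 bits -> offset = 14

Answer: 0 0 14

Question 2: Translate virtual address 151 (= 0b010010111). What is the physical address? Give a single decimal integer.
vaddr = 151 = 0b010010111
Split: l1_idx=1, l2_idx=1, offset=7
L1[1] = 1
L2[1][1] = 80
paddr = 80 * 16 + 7 = 1287

Answer: 1287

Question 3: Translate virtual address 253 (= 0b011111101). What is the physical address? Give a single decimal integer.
vaddr = 253 = 0b011111101
Split: l1_idx=1, l2_idx=7, offset=13
L1[1] = 1
L2[1][7] = 96
paddr = 96 * 16 + 13 = 1549

Answer: 1549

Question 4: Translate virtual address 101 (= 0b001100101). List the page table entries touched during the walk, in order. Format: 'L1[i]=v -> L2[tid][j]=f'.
vaddr = 101 = 0b001100101
Split: l1_idx=0, l2_idx=6, offset=5

Answer: L1[0]=0 -> L2[0][6]=16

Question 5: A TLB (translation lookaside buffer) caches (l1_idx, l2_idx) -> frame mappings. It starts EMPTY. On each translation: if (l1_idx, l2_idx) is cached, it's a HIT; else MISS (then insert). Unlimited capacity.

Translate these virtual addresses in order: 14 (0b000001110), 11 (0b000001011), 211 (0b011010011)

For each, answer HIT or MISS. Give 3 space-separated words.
vaddr=14: (0,0) not in TLB -> MISS, insert
vaddr=11: (0,0) in TLB -> HIT
vaddr=211: (1,5) not in TLB -> MISS, insert

Answer: MISS HIT MISS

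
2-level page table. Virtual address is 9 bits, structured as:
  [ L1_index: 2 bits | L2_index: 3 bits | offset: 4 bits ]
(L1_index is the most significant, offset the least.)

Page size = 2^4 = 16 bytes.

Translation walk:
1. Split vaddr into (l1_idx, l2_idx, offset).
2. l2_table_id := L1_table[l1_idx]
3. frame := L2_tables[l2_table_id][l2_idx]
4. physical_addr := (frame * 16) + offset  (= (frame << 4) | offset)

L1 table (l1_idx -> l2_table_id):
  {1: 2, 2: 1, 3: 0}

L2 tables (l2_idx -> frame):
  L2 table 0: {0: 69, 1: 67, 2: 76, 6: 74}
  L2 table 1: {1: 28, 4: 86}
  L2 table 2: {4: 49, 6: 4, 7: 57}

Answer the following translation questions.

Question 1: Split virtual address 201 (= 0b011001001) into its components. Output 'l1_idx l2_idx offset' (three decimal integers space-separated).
vaddr = 201 = 0b011001001
  top 2 bits -> l1_idx = 1
  next 3 bits -> l2_idx = 4
  bottom 4 bits -> offset = 9

Answer: 1 4 9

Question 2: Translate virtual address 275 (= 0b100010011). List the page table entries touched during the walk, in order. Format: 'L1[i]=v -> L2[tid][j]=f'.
vaddr = 275 = 0b100010011
Split: l1_idx=2, l2_idx=1, offset=3

Answer: L1[2]=1 -> L2[1][1]=28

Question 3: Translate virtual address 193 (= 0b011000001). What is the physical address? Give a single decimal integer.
vaddr = 193 = 0b011000001
Split: l1_idx=1, l2_idx=4, offset=1
L1[1] = 2
L2[2][4] = 49
paddr = 49 * 16 + 1 = 785

Answer: 785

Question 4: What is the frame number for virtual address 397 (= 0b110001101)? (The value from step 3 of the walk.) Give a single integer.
vaddr = 397: l1_idx=3, l2_idx=0
L1[3] = 0; L2[0][0] = 69

Answer: 69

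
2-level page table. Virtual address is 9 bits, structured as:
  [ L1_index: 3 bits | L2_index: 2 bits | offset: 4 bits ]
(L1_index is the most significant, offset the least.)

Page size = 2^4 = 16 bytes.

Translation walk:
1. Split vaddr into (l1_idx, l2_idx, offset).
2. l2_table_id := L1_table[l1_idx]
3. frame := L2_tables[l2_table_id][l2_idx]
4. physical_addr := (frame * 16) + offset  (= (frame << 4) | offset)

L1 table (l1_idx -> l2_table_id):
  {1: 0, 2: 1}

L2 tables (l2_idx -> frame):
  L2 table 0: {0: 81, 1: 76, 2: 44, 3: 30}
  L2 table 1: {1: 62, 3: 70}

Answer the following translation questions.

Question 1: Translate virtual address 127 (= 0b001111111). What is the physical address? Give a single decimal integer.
Answer: 495

Derivation:
vaddr = 127 = 0b001111111
Split: l1_idx=1, l2_idx=3, offset=15
L1[1] = 0
L2[0][3] = 30
paddr = 30 * 16 + 15 = 495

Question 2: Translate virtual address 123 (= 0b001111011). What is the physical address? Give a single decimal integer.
Answer: 491

Derivation:
vaddr = 123 = 0b001111011
Split: l1_idx=1, l2_idx=3, offset=11
L1[1] = 0
L2[0][3] = 30
paddr = 30 * 16 + 11 = 491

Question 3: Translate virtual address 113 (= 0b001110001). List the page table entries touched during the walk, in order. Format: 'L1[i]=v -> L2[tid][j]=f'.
Answer: L1[1]=0 -> L2[0][3]=30

Derivation:
vaddr = 113 = 0b001110001
Split: l1_idx=1, l2_idx=3, offset=1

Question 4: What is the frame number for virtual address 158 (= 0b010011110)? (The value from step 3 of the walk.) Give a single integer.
vaddr = 158: l1_idx=2, l2_idx=1
L1[2] = 1; L2[1][1] = 62

Answer: 62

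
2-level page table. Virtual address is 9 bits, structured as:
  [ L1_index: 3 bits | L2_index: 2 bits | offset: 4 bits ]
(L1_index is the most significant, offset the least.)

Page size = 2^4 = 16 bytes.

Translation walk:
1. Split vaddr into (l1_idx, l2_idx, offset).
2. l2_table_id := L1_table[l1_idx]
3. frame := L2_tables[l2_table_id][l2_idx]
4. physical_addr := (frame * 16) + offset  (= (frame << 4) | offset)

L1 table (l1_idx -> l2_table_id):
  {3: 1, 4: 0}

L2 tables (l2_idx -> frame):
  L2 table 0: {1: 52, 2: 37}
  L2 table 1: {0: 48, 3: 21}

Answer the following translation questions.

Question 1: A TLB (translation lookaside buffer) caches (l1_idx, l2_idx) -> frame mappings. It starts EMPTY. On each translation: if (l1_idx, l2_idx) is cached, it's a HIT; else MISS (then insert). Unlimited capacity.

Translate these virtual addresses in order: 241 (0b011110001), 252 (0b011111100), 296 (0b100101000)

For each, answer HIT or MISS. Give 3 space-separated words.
vaddr=241: (3,3) not in TLB -> MISS, insert
vaddr=252: (3,3) in TLB -> HIT
vaddr=296: (4,2) not in TLB -> MISS, insert

Answer: MISS HIT MISS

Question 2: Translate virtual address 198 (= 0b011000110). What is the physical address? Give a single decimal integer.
vaddr = 198 = 0b011000110
Split: l1_idx=3, l2_idx=0, offset=6
L1[3] = 1
L2[1][0] = 48
paddr = 48 * 16 + 6 = 774

Answer: 774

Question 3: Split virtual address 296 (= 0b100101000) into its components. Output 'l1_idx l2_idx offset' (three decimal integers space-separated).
vaddr = 296 = 0b100101000
  top 3 bits -> l1_idx = 4
  next 2 bits -> l2_idx = 2
  bottom 4 bits -> offset = 8

Answer: 4 2 8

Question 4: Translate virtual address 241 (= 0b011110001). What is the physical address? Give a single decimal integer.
Answer: 337

Derivation:
vaddr = 241 = 0b011110001
Split: l1_idx=3, l2_idx=3, offset=1
L1[3] = 1
L2[1][3] = 21
paddr = 21 * 16 + 1 = 337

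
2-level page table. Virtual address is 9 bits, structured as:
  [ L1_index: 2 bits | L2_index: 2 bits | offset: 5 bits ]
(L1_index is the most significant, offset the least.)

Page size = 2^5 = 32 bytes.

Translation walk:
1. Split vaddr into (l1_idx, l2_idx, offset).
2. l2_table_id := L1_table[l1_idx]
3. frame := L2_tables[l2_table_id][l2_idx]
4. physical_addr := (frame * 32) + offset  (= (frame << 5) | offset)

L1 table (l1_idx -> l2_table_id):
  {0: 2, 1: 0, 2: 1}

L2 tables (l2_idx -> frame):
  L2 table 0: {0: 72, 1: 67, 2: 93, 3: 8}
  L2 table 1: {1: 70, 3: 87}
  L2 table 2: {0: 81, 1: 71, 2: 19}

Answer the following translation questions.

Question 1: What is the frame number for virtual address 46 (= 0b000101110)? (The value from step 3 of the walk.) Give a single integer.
Answer: 71

Derivation:
vaddr = 46: l1_idx=0, l2_idx=1
L1[0] = 2; L2[2][1] = 71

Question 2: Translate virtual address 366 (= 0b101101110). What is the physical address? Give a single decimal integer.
vaddr = 366 = 0b101101110
Split: l1_idx=2, l2_idx=3, offset=14
L1[2] = 1
L2[1][3] = 87
paddr = 87 * 32 + 14 = 2798

Answer: 2798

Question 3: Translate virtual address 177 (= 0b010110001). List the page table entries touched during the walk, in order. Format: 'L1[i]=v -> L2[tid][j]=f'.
vaddr = 177 = 0b010110001
Split: l1_idx=1, l2_idx=1, offset=17

Answer: L1[1]=0 -> L2[0][1]=67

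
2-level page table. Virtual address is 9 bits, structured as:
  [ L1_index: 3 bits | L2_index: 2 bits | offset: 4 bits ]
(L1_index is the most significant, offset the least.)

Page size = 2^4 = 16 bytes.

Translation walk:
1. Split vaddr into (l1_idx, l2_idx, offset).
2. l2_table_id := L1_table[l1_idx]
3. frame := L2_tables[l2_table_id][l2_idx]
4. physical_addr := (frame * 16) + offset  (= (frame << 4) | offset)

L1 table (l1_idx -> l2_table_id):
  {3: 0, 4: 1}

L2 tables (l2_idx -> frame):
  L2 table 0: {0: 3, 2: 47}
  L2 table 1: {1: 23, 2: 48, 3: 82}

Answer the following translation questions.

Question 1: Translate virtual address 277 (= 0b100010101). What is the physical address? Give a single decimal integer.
vaddr = 277 = 0b100010101
Split: l1_idx=4, l2_idx=1, offset=5
L1[4] = 1
L2[1][1] = 23
paddr = 23 * 16 + 5 = 373

Answer: 373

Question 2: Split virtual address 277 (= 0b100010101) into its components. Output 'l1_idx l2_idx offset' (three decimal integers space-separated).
Answer: 4 1 5

Derivation:
vaddr = 277 = 0b100010101
  top 3 bits -> l1_idx = 4
  next 2 bits -> l2_idx = 1
  bottom 4 bits -> offset = 5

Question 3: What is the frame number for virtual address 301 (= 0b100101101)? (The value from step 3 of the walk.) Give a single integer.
Answer: 48

Derivation:
vaddr = 301: l1_idx=4, l2_idx=2
L1[4] = 1; L2[1][2] = 48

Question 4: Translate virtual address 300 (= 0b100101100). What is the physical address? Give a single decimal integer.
vaddr = 300 = 0b100101100
Split: l1_idx=4, l2_idx=2, offset=12
L1[4] = 1
L2[1][2] = 48
paddr = 48 * 16 + 12 = 780

Answer: 780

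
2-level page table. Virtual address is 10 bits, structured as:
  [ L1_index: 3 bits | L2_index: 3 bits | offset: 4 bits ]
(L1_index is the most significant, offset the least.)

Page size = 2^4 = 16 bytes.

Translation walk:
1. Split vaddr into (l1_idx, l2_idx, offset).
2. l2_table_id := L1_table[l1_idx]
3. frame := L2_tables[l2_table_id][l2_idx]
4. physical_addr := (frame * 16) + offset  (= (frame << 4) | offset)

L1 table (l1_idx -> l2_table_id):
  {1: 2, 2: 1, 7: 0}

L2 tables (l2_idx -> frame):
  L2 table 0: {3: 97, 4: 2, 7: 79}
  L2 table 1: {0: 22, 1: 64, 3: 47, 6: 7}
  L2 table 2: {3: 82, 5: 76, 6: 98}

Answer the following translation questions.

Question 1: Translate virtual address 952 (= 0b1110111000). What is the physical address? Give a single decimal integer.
vaddr = 952 = 0b1110111000
Split: l1_idx=7, l2_idx=3, offset=8
L1[7] = 0
L2[0][3] = 97
paddr = 97 * 16 + 8 = 1560

Answer: 1560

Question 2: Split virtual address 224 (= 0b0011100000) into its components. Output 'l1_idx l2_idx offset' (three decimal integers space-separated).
vaddr = 224 = 0b0011100000
  top 3 bits -> l1_idx = 1
  next 3 bits -> l2_idx = 6
  bottom 4 bits -> offset = 0

Answer: 1 6 0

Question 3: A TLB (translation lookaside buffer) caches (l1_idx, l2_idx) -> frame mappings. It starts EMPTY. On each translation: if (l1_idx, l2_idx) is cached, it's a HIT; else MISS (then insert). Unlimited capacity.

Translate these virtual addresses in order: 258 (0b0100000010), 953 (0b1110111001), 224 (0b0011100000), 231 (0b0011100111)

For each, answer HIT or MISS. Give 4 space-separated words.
vaddr=258: (2,0) not in TLB -> MISS, insert
vaddr=953: (7,3) not in TLB -> MISS, insert
vaddr=224: (1,6) not in TLB -> MISS, insert
vaddr=231: (1,6) in TLB -> HIT

Answer: MISS MISS MISS HIT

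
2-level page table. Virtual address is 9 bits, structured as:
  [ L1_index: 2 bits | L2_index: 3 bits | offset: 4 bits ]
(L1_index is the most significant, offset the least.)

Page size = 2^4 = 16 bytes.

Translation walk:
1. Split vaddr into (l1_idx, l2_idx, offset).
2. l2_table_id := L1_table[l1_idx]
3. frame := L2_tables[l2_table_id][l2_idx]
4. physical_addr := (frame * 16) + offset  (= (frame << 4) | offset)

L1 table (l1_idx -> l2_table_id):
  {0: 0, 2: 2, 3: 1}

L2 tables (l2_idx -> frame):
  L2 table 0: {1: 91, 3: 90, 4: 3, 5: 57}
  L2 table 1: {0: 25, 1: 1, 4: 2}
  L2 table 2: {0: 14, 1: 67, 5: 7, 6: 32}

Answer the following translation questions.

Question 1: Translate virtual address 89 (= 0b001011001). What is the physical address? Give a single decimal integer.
vaddr = 89 = 0b001011001
Split: l1_idx=0, l2_idx=5, offset=9
L1[0] = 0
L2[0][5] = 57
paddr = 57 * 16 + 9 = 921

Answer: 921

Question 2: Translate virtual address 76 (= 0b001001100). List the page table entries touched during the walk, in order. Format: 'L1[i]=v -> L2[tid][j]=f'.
Answer: L1[0]=0 -> L2[0][4]=3

Derivation:
vaddr = 76 = 0b001001100
Split: l1_idx=0, l2_idx=4, offset=12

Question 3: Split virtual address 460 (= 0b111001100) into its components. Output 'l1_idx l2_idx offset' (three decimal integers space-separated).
vaddr = 460 = 0b111001100
  top 2 bits -> l1_idx = 3
  next 3 bits -> l2_idx = 4
  bottom 4 bits -> offset = 12

Answer: 3 4 12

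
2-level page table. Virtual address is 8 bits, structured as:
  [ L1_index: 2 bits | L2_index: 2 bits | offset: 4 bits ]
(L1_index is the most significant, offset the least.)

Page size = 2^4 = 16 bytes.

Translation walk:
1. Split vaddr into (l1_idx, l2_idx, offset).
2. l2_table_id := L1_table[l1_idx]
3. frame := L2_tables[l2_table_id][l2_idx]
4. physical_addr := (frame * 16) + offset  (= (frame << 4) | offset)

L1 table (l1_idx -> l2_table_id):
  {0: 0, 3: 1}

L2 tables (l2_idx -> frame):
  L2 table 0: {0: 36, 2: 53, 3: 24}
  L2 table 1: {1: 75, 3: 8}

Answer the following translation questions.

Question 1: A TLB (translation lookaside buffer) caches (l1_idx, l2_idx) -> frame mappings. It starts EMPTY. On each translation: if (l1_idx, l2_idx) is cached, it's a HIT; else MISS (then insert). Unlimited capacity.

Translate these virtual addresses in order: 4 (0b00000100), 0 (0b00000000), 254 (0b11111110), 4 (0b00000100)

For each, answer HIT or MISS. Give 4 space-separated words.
vaddr=4: (0,0) not in TLB -> MISS, insert
vaddr=0: (0,0) in TLB -> HIT
vaddr=254: (3,3) not in TLB -> MISS, insert
vaddr=4: (0,0) in TLB -> HIT

Answer: MISS HIT MISS HIT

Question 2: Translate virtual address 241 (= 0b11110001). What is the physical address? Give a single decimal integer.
vaddr = 241 = 0b11110001
Split: l1_idx=3, l2_idx=3, offset=1
L1[3] = 1
L2[1][3] = 8
paddr = 8 * 16 + 1 = 129

Answer: 129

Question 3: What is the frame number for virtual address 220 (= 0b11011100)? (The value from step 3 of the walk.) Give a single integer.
Answer: 75

Derivation:
vaddr = 220: l1_idx=3, l2_idx=1
L1[3] = 1; L2[1][1] = 75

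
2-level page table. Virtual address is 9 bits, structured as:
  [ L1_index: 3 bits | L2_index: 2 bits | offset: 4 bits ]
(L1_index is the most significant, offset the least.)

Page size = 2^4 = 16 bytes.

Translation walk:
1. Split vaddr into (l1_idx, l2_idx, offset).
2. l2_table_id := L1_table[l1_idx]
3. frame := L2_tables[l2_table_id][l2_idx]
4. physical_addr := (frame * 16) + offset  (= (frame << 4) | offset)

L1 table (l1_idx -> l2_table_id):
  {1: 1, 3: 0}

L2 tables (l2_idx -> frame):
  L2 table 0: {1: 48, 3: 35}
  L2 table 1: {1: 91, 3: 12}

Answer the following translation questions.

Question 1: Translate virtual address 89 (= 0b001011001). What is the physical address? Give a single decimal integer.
vaddr = 89 = 0b001011001
Split: l1_idx=1, l2_idx=1, offset=9
L1[1] = 1
L2[1][1] = 91
paddr = 91 * 16 + 9 = 1465

Answer: 1465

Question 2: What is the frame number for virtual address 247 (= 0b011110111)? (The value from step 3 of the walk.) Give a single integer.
Answer: 35

Derivation:
vaddr = 247: l1_idx=3, l2_idx=3
L1[3] = 0; L2[0][3] = 35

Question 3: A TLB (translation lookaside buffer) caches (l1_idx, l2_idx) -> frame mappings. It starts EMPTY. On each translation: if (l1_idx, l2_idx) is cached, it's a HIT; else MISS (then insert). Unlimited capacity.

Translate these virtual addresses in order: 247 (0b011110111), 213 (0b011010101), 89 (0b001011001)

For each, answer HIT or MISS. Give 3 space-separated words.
vaddr=247: (3,3) not in TLB -> MISS, insert
vaddr=213: (3,1) not in TLB -> MISS, insert
vaddr=89: (1,1) not in TLB -> MISS, insert

Answer: MISS MISS MISS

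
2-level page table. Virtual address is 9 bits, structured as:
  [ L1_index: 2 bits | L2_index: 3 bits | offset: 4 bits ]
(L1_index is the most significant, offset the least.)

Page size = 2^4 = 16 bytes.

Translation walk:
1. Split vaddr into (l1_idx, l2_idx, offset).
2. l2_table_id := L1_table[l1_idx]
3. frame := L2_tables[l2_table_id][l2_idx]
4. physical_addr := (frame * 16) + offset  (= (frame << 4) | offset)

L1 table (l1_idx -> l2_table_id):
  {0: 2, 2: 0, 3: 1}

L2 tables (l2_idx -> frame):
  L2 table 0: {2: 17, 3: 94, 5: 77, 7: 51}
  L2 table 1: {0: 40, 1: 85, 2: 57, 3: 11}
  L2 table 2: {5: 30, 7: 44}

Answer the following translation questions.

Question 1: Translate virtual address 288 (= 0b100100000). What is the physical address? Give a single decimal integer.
Answer: 272

Derivation:
vaddr = 288 = 0b100100000
Split: l1_idx=2, l2_idx=2, offset=0
L1[2] = 0
L2[0][2] = 17
paddr = 17 * 16 + 0 = 272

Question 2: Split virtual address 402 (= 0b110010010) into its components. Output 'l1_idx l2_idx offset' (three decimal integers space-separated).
Answer: 3 1 2

Derivation:
vaddr = 402 = 0b110010010
  top 2 bits -> l1_idx = 3
  next 3 bits -> l2_idx = 1
  bottom 4 bits -> offset = 2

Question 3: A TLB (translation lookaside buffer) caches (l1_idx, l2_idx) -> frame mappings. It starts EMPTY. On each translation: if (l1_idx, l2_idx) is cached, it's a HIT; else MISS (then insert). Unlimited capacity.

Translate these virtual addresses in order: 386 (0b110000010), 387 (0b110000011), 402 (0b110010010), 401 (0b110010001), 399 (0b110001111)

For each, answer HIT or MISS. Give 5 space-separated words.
Answer: MISS HIT MISS HIT HIT

Derivation:
vaddr=386: (3,0) not in TLB -> MISS, insert
vaddr=387: (3,0) in TLB -> HIT
vaddr=402: (3,1) not in TLB -> MISS, insert
vaddr=401: (3,1) in TLB -> HIT
vaddr=399: (3,0) in TLB -> HIT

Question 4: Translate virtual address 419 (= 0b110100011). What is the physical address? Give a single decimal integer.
Answer: 915

Derivation:
vaddr = 419 = 0b110100011
Split: l1_idx=3, l2_idx=2, offset=3
L1[3] = 1
L2[1][2] = 57
paddr = 57 * 16 + 3 = 915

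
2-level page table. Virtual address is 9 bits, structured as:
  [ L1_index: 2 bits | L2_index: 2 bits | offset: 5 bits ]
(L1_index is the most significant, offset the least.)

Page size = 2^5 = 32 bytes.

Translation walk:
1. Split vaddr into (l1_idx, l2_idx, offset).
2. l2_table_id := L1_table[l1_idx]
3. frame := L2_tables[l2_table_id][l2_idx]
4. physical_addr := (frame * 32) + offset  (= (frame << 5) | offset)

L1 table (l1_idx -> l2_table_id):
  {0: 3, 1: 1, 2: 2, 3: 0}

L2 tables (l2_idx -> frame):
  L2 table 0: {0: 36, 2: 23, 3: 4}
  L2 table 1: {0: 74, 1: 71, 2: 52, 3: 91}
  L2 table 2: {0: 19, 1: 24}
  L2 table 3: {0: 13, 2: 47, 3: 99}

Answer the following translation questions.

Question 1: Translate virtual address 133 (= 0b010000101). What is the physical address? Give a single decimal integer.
Answer: 2373

Derivation:
vaddr = 133 = 0b010000101
Split: l1_idx=1, l2_idx=0, offset=5
L1[1] = 1
L2[1][0] = 74
paddr = 74 * 32 + 5 = 2373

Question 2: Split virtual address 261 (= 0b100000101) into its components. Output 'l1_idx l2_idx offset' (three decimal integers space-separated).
vaddr = 261 = 0b100000101
  top 2 bits -> l1_idx = 2
  next 2 bits -> l2_idx = 0
  bottom 5 bits -> offset = 5

Answer: 2 0 5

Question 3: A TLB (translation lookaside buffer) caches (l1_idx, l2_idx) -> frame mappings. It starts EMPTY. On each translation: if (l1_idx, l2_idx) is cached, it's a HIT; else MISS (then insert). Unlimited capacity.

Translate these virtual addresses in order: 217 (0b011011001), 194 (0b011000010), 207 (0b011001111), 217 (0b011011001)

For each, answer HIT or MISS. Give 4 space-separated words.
vaddr=217: (1,2) not in TLB -> MISS, insert
vaddr=194: (1,2) in TLB -> HIT
vaddr=207: (1,2) in TLB -> HIT
vaddr=217: (1,2) in TLB -> HIT

Answer: MISS HIT HIT HIT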